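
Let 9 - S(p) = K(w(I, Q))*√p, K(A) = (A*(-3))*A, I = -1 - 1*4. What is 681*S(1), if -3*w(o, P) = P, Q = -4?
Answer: 9761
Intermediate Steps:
I = -5 (I = -1 - 4 = -5)
w(o, P) = -P/3
K(A) = -3*A² (K(A) = (-3*A)*A = -3*A²)
S(p) = 9 + 16*√p/3 (S(p) = 9 - (-3*(-⅓*(-4))²)*√p = 9 - (-3*(4/3)²)*√p = 9 - (-3*16/9)*√p = 9 - (-16)*√p/3 = 9 + 16*√p/3)
681*S(1) = 681*(9 + 16*√1/3) = 681*(9 + (16/3)*1) = 681*(9 + 16/3) = 681*(43/3) = 9761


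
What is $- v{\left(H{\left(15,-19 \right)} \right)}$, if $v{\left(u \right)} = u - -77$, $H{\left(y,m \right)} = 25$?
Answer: $-102$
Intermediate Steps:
$v{\left(u \right)} = 77 + u$ ($v{\left(u \right)} = u + 77 = 77 + u$)
$- v{\left(H{\left(15,-19 \right)} \right)} = - (77 + 25) = \left(-1\right) 102 = -102$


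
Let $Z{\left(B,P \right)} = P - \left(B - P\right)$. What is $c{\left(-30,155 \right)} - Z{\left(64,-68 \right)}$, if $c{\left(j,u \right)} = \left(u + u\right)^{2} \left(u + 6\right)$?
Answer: $15472300$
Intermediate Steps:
$Z{\left(B,P \right)} = - B + 2 P$
$c{\left(j,u \right)} = 4 u^{2} \left(6 + u\right)$ ($c{\left(j,u \right)} = \left(2 u\right)^{2} \left(6 + u\right) = 4 u^{2} \left(6 + u\right)$)
$c{\left(-30,155 \right)} - Z{\left(64,-68 \right)} = 4 \cdot 155^{2} \left(6 + 155\right) - \left(\left(-1\right) 64 + 2 \left(-68\right)\right) = 4 \cdot 24025 \cdot 161 - \left(-64 - 136\right) = 15472100 - -200 = 15472100 + 200 = 15472300$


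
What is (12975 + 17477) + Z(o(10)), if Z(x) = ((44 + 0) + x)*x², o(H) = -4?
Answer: 31092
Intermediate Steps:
Z(x) = x²*(44 + x) (Z(x) = (44 + x)*x² = x²*(44 + x))
(12975 + 17477) + Z(o(10)) = (12975 + 17477) + (-4)²*(44 - 4) = 30452 + 16*40 = 30452 + 640 = 31092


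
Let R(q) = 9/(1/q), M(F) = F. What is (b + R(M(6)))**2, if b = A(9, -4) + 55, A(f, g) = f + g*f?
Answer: 6724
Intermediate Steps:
R(q) = 9*q
A(f, g) = f + f*g
b = 28 (b = 9*(1 - 4) + 55 = 9*(-3) + 55 = -27 + 55 = 28)
(b + R(M(6)))**2 = (28 + 9*6)**2 = (28 + 54)**2 = 82**2 = 6724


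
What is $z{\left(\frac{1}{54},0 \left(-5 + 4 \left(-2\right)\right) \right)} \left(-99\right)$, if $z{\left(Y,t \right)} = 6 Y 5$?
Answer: $-55$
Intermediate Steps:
$z{\left(Y,t \right)} = 30 Y$
$z{\left(\frac{1}{54},0 \left(-5 + 4 \left(-2\right)\right) \right)} \left(-99\right) = \frac{30}{54} \left(-99\right) = 30 \cdot \frac{1}{54} \left(-99\right) = \frac{5}{9} \left(-99\right) = -55$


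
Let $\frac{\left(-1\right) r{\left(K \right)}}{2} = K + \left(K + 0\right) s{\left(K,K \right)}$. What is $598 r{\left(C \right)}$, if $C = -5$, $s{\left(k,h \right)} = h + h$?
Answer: $-53820$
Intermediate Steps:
$s{\left(k,h \right)} = 2 h$
$r{\left(K \right)} = - 4 K^{2} - 2 K$ ($r{\left(K \right)} = - 2 \left(K + \left(K + 0\right) 2 K\right) = - 2 \left(K + K 2 K\right) = - 2 \left(K + 2 K^{2}\right) = - 4 K^{2} - 2 K$)
$598 r{\left(C \right)} = 598 \left(\left(-2\right) \left(-5\right) \left(1 + 2 \left(-5\right)\right)\right) = 598 \left(\left(-2\right) \left(-5\right) \left(1 - 10\right)\right) = 598 \left(\left(-2\right) \left(-5\right) \left(-9\right)\right) = 598 \left(-90\right) = -53820$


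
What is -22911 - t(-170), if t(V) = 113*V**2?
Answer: -3288611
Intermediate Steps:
-22911 - t(-170) = -22911 - 113*(-170)**2 = -22911 - 113*28900 = -22911 - 1*3265700 = -22911 - 3265700 = -3288611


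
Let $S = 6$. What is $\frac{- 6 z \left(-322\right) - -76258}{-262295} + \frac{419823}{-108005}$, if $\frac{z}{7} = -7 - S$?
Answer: $- \frac{19873028803}{5665834295} \approx -3.5075$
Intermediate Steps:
$z = -91$ ($z = 7 \left(-7 - 6\right) = 7 \left(-13\right) = -91$)
$\frac{- 6 z \left(-322\right) - -76258}{-262295} + \frac{419823}{-108005} = \frac{\left(-6\right) \left(-91\right) \left(-322\right) - -76258}{-262295} + \frac{419823}{-108005} = \left(546 \left(-322\right) + 76258\right) \left(- \frac{1}{262295}\right) + 419823 \left(- \frac{1}{108005}\right) = \left(-175812 + 76258\right) \left(- \frac{1}{262295}\right) - \frac{419823}{108005} = \left(-99554\right) \left(- \frac{1}{262295}\right) - \frac{419823}{108005} = \frac{99554}{262295} - \frac{419823}{108005} = - \frac{19873028803}{5665834295}$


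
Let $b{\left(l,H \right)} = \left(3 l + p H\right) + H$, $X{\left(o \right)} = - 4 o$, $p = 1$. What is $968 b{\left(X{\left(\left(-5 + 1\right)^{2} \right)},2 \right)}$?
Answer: $-181984$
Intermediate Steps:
$b{\left(l,H \right)} = 2 H + 3 l$ ($b{\left(l,H \right)} = \left(3 l + 1 H\right) + H = \left(3 l + H\right) + H = \left(H + 3 l\right) + H = 2 H + 3 l$)
$968 b{\left(X{\left(\left(-5 + 1\right)^{2} \right)},2 \right)} = 968 \left(2 \cdot 2 + 3 \left(- 4 \left(-5 + 1\right)^{2}\right)\right) = 968 \left(4 + 3 \left(- 4 \left(-4\right)^{2}\right)\right) = 968 \left(4 + 3 \left(\left(-4\right) 16\right)\right) = 968 \left(4 + 3 \left(-64\right)\right) = 968 \left(4 - 192\right) = 968 \left(-188\right) = -181984$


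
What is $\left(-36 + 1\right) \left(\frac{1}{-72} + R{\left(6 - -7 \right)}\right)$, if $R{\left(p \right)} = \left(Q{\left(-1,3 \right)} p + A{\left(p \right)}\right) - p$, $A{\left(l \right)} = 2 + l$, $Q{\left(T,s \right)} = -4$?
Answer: $\frac{126035}{72} \approx 1750.5$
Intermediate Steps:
$R{\left(p \right)} = 2 - 4 p$ ($R{\left(p \right)} = \left(- 4 p + \left(2 + p\right)\right) - p = \left(2 - 3 p\right) - p = 2 - 4 p$)
$\left(-36 + 1\right) \left(\frac{1}{-72} + R{\left(6 - -7 \right)}\right) = \left(-36 + 1\right) \left(\frac{1}{-72} + \left(2 - 4 \left(6 - -7\right)\right)\right) = - 35 \left(- \frac{1}{72} + \left(2 - 4 \left(6 + 7\right)\right)\right) = - 35 \left(- \frac{1}{72} + \left(2 - 52\right)\right) = - 35 \left(- \frac{1}{72} - 50\right) = \left(-35\right) \left(- \frac{3601}{72}\right) = \frac{126035}{72}$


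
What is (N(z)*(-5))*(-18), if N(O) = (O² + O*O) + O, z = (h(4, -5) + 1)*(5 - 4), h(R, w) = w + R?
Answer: 0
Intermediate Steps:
h(R, w) = R + w
z = 0 (z = ((4 - 5) + 1)*(5 - 4) = (-1 + 1)*1 = 0*1 = 0)
N(O) = O + 2*O² (N(O) = (O² + O²) + O = 2*O² + O = O + 2*O²)
(N(z)*(-5))*(-18) = ((0*(1 + 2*0))*(-5))*(-18) = ((0*(1 + 0))*(-5))*(-18) = ((0*1)*(-5))*(-18) = (0*(-5))*(-18) = 0*(-18) = 0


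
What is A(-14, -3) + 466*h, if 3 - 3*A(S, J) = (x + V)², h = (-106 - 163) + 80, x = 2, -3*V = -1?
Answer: -2378020/27 ≈ -88075.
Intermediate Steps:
V = ⅓ (V = -⅓*(-1) = ⅓ ≈ 0.33333)
h = -189 (h = -269 + 80 = -189)
A(S, J) = -22/27 (A(S, J) = 1 - (2 + ⅓)²/3 = 1 - (7/3)²/3 = 1 - ⅓*49/9 = 1 - 49/27 = -22/27)
A(-14, -3) + 466*h = -22/27 + 466*(-189) = -22/27 - 88074 = -2378020/27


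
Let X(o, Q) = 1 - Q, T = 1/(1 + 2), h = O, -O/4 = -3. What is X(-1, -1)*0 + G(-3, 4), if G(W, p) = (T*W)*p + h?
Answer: 8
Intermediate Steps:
O = 12 (O = -4*(-3) = 12)
h = 12
T = ⅓ (T = 1/3 = ⅓ ≈ 0.33333)
G(W, p) = 12 + W*p/3 (G(W, p) = (W/3)*p + 12 = W*p/3 + 12 = 12 + W*p/3)
X(-1, -1)*0 + G(-3, 4) = (1 - 1*(-1))*0 + (12 + (⅓)*(-3)*4) = (1 + 1)*0 + (12 - 4) = 2*0 + 8 = 0 + 8 = 8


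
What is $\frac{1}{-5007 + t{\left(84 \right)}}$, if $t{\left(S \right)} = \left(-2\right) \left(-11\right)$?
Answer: $- \frac{1}{4985} \approx -0.0002006$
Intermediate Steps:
$t{\left(S \right)} = 22$
$\frac{1}{-5007 + t{\left(84 \right)}} = \frac{1}{-5007 + 22} = \frac{1}{-4985} = - \frac{1}{4985}$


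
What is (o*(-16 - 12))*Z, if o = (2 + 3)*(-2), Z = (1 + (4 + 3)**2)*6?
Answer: 84000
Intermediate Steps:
Z = 300 (Z = (1 + 7**2)*6 = (1 + 49)*6 = 50*6 = 300)
o = -10 (o = 5*(-2) = -10)
(o*(-16 - 12))*Z = -10*(-16 - 12)*300 = -10*(-28)*300 = 280*300 = 84000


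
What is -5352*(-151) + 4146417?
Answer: 4954569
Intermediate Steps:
-5352*(-151) + 4146417 = 808152 + 4146417 = 4954569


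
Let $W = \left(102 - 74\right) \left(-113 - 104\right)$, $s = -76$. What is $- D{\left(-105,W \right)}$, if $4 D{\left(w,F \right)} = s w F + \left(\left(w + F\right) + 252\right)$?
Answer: $\frac{48492409}{4} \approx 1.2123 \cdot 10^{7}$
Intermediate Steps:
$W = -6076$ ($W = 28 \left(-217\right) = -6076$)
$D{\left(w,F \right)} = 63 + \frac{F}{4} + \frac{w}{4} - 19 F w$ ($D{\left(w,F \right)} = \frac{- 76 w F + \left(\left(w + F\right) + 252\right)}{4} = \frac{- 76 F w + \left(\left(F + w\right) + 252\right)}{4} = \frac{- 76 F w + \left(252 + F + w\right)}{4} = \frac{252 + F + w - 76 F w}{4} = 63 + \frac{F}{4} + \frac{w}{4} - 19 F w$)
$- D{\left(-105,W \right)} = - (63 + \frac{1}{4} \left(-6076\right) + \frac{1}{4} \left(-105\right) - \left(-115444\right) \left(-105\right)) = - (63 - 1519 - \frac{105}{4} - 12121620) = \left(-1\right) \left(- \frac{48492409}{4}\right) = \frac{48492409}{4}$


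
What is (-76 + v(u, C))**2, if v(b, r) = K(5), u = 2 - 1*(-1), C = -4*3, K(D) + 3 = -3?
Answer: 6724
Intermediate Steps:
K(D) = -6 (K(D) = -3 - 3 = -6)
C = -12
u = 3 (u = 2 + 1 = 3)
v(b, r) = -6
(-76 + v(u, C))**2 = (-76 - 6)**2 = (-82)**2 = 6724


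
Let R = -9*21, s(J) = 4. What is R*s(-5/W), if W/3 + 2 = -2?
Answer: -756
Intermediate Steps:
W = -12 (W = -6 + 3*(-2) = -6 - 6 = -12)
R = -189
R*s(-5/W) = -189*4 = -756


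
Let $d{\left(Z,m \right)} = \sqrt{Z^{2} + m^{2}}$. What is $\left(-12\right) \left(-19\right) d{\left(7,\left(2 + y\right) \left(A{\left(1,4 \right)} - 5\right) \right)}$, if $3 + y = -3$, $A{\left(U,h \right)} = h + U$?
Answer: $1596$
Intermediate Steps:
$A{\left(U,h \right)} = U + h$
$y = -6$ ($y = -3 - 3 = -6$)
$\left(-12\right) \left(-19\right) d{\left(7,\left(2 + y\right) \left(A{\left(1,4 \right)} - 5\right) \right)} = \left(-12\right) \left(-19\right) \sqrt{7^{2} + \left(\left(2 - 6\right) \left(\left(1 + 4\right) - 5\right)\right)^{2}} = 228 \sqrt{49 + \left(- 4 \left(5 - 5\right)\right)^{2}} = 228 \sqrt{49 + \left(\left(-4\right) 0\right)^{2}} = 228 \sqrt{49 + 0^{2}} = 228 \sqrt{49 + 0} = 228 \sqrt{49} = 228 \cdot 7 = 1596$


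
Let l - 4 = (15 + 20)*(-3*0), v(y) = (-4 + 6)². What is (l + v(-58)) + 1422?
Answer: 1430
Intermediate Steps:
v(y) = 4 (v(y) = 2² = 4)
l = 4 (l = 4 + (15 + 20)*(-3*0) = 4 + 35*0 = 4 + 0 = 4)
(l + v(-58)) + 1422 = (4 + 4) + 1422 = 8 + 1422 = 1430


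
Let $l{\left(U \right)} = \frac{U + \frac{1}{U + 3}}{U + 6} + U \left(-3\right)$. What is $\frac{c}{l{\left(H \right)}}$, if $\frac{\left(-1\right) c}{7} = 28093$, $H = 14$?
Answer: $\frac{66861340}{14041} \approx 4761.9$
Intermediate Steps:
$c = -196651$ ($c = \left(-7\right) 28093 = -196651$)
$l{\left(U \right)} = - 3 U + \frac{U + \frac{1}{3 + U}}{6 + U}$ ($l{\left(U \right)} = \frac{U + \frac{1}{3 + U}}{6 + U} - 3 U = - 3 U + \frac{U + \frac{1}{3 + U}}{6 + U}$)
$\frac{c}{l{\left(H \right)}} = - \frac{196651}{\frac{1}{18 + 14^{2} + 9 \cdot 14} \left(1 - 714 - 26 \cdot 14^{2} - 3 \cdot 14^{3}\right)} = - \frac{196651}{\frac{1}{18 + 196 + 126} \left(1 - 714 - 5096 - 8232\right)} = - \frac{196651}{\frac{1}{340} \left(1 - 714 - 5096 - 8232\right)} = - \frac{196651}{\frac{1}{340} \left(-14041\right)} = - \frac{196651}{- \frac{14041}{340}} = \left(-196651\right) \left(- \frac{340}{14041}\right) = \frac{66861340}{14041}$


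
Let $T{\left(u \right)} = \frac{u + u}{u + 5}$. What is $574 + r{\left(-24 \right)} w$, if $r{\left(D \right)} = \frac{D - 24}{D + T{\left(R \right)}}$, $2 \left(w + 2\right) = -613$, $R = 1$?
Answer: $- \frac{3670}{71} \approx -51.69$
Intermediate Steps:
$T{\left(u \right)} = \frac{2 u}{5 + u}$
$w = - \frac{617}{2}$ ($w = -2 + \frac{1}{2} \left(-613\right) = -2 - \frac{613}{2} = - \frac{617}{2} \approx -308.5$)
$r{\left(D \right)} = \frac{-24 + D}{\frac{1}{3} + D}$ ($r{\left(D \right)} = \frac{D - 24}{D + 2 \cdot 1 \frac{1}{5 + 1}} = \frac{-24 + D}{D + 2 \cdot 1 \cdot \frac{1}{6}} = \frac{-24 + D}{D + \frac{1}{3}} = \frac{-24 + D}{\frac{1}{3} + D}$)
$574 + r{\left(-24 \right)} w = 574 + \frac{3 \left(-24 - 24\right)}{1 + 3 \left(-24\right)} \left(- \frac{617}{2}\right) = 574 + 3 \frac{1}{1 - 72} \left(-48\right) \left(- \frac{617}{2}\right) = 574 + 3 \frac{1}{-71} \left(-48\right) \left(- \frac{617}{2}\right) = 574 + 3 \left(- \frac{1}{71}\right) \left(-48\right) \left(- \frac{617}{2}\right) = 574 + \frac{144}{71} \left(- \frac{617}{2}\right) = 574 - \frac{44424}{71} = - \frac{3670}{71}$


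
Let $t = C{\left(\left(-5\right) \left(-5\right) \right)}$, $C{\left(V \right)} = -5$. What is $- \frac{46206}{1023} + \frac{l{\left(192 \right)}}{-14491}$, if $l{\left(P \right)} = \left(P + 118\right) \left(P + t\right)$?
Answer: $- \frac{242958152}{4941431} \approx -49.168$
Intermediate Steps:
$t = -5$
$l{\left(P \right)} = \left(-5 + P\right) \left(118 + P\right)$ ($l{\left(P \right)} = \left(P + 118\right) \left(P - 5\right) = \left(118 + P\right) \left(-5 + P\right) = \left(-5 + P\right) \left(118 + P\right)$)
$- \frac{46206}{1023} + \frac{l{\left(192 \right)}}{-14491} = - \frac{46206}{1023} + \frac{-590 + 192^{2} + 113 \cdot 192}{-14491} = \left(-46206\right) \frac{1}{1023} + \left(-590 + 36864 + 21696\right) \left(- \frac{1}{14491}\right) = - \frac{15402}{341} + 57970 \left(- \frac{1}{14491}\right) = - \frac{15402}{341} - \frac{57970}{14491} = - \frac{242958152}{4941431}$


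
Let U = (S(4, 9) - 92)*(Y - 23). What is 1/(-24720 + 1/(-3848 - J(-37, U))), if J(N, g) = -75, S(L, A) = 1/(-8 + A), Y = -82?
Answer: -3773/93268561 ≈ -4.0453e-5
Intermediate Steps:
U = 9555 (U = (1/(-8 + 9) - 92)*(-82 - 23) = (1/1 - 92)*(-105) = (1 - 92)*(-105) = -91*(-105) = 9555)
1/(-24720 + 1/(-3848 - J(-37, U))) = 1/(-24720 + 1/(-3848 - 1*(-75))) = 1/(-24720 + 1/(-3848 + 75)) = 1/(-24720 + 1/(-3773)) = 1/(-24720 - 1/3773) = 1/(-93268561/3773) = -3773/93268561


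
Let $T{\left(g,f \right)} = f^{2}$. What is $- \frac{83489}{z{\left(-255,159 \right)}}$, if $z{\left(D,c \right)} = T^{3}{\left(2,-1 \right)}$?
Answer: $-83489$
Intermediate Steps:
$z{\left(D,c \right)} = 1$ ($z{\left(D,c \right)} = \left(\left(-1\right)^{2}\right)^{3} = 1^{3} = 1$)
$- \frac{83489}{z{\left(-255,159 \right)}} = - \frac{83489}{1} = \left(-83489\right) 1 = -83489$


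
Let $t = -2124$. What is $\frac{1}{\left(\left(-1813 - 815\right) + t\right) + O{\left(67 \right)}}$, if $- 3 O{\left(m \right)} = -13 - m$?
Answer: $- \frac{3}{14176} \approx -0.00021163$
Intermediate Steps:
$O{\left(m \right)} = \frac{13}{3} + \frac{m}{3}$ ($O{\left(m \right)} = - \frac{-13 - m}{3} = \frac{13}{3} + \frac{m}{3}$)
$\frac{1}{\left(\left(-1813 - 815\right) + t\right) + O{\left(67 \right)}} = \frac{1}{\left(\left(-1813 - 815\right) - 2124\right) + \left(\frac{13}{3} + \frac{1}{3} \cdot 67\right)} = \frac{1}{\left(-2628 - 2124\right) + \left(\frac{13}{3} + \frac{67}{3}\right)} = \frac{1}{-4752 + \frac{80}{3}} = \frac{1}{- \frac{14176}{3}} = - \frac{3}{14176}$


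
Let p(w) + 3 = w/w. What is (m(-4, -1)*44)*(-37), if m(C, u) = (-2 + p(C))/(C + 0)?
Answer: -1628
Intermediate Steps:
p(w) = -2 (p(w) = -3 + w/w = -3 + 1 = -2)
m(C, u) = -4/C (m(C, u) = (-2 - 2)/(C + 0) = -4/C)
(m(-4, -1)*44)*(-37) = (-4/(-4)*44)*(-37) = (-4*(-¼)*44)*(-37) = (1*44)*(-37) = 44*(-37) = -1628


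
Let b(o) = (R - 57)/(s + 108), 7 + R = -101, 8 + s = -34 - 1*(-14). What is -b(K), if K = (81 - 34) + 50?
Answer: 33/16 ≈ 2.0625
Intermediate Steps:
K = 97 (K = 47 + 50 = 97)
s = -28 (s = -8 + (-34 - 1*(-14)) = -8 + (-34 + 14) = -8 - 20 = -28)
R = -108 (R = -7 - 101 = -108)
b(o) = -33/16 (b(o) = (-108 - 57)/(-28 + 108) = -165/80 = -165*1/80 = -33/16)
-b(K) = -1*(-33/16) = 33/16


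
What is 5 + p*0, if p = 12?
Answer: 5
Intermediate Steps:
5 + p*0 = 5 + 12*0 = 5 + 0 = 5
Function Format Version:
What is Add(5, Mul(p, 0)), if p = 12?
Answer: 5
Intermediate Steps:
Add(5, Mul(p, 0)) = Add(5, Mul(12, 0)) = Add(5, 0) = 5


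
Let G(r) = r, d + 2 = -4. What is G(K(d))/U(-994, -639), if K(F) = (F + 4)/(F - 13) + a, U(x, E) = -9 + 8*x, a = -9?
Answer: 169/151259 ≈ 0.0011173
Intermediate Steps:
d = -6 (d = -2 - 4 = -6)
K(F) = -9 + (4 + F)/(-13 + F) (K(F) = (F + 4)/(F - 13) - 9 = (4 + F)/(-13 + F) - 9 = -9 + (4 + F)/(-13 + F))
G(K(d))/U(-994, -639) = ((121 - 8*(-6))/(-13 - 6))/(-9 + 8*(-994)) = ((121 + 48)/(-19))/(-9 - 7952) = -1/19*169/(-7961) = -169/19*(-1/7961) = 169/151259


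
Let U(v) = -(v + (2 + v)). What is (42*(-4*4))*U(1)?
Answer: 2688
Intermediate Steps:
U(v) = -2 - 2*v (U(v) = -(2 + 2*v) = -2 - 2*v)
(42*(-4*4))*U(1) = (42*(-4*4))*(-2 - 2*1) = (42*(-16))*(-2 - 2) = -672*(-4) = 2688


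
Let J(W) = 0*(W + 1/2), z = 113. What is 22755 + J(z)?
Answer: 22755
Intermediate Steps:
J(W) = 0 (J(W) = 0*(W + 1/2) = 0*(1/2 + W) = 0)
22755 + J(z) = 22755 + 0 = 22755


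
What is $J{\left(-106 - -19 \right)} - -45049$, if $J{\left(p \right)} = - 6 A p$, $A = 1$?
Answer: $45571$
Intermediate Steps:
$J{\left(p \right)} = - 6 p$ ($J{\left(p \right)} = \left(-6\right) 1 p = - 6 p$)
$J{\left(-106 - -19 \right)} - -45049 = - 6 \left(-106 - -19\right) - -45049 = - 6 \left(-106 + 19\right) + 45049 = \left(-6\right) \left(-87\right) + 45049 = 522 + 45049 = 45571$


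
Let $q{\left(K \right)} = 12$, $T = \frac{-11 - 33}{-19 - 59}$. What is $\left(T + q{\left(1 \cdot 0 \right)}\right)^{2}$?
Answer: $\frac{240100}{1521} \approx 157.86$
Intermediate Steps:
$T = \frac{22}{39}$ ($T = - \frac{44}{-78} = \left(-44\right) \left(- \frac{1}{78}\right) = \frac{22}{39} \approx 0.5641$)
$\left(T + q{\left(1 \cdot 0 \right)}\right)^{2} = \left(\frac{22}{39} + 12\right)^{2} = \left(\frac{490}{39}\right)^{2} = \frac{240100}{1521}$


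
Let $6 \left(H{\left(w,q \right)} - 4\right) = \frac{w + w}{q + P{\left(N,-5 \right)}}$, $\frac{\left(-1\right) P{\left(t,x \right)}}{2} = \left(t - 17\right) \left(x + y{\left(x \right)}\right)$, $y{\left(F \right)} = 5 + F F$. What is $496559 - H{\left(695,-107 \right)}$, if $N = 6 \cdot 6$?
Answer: $\frac{1574576600}{3171} \approx 4.9656 \cdot 10^{5}$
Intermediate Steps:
$N = 36$
$y{\left(F \right)} = 5 + F^{2}$
$P{\left(t,x \right)} = - 2 \left(-17 + t\right) \left(5 + x + x^{2}\right)$ ($P{\left(t,x \right)} = - 2 \left(t - 17\right) \left(x + \left(5 + x^{2}\right)\right) = - 2 \left(-17 + t\right) \left(5 + x + x^{2}\right)$)
$H{\left(w,q \right)} = 4 + \frac{w}{3 \left(-950 + q\right)}$ ($H{\left(w,q \right)} = 4 + \frac{\left(w + w\right) \frac{1}{q + \left(170 + 34 \left(-5\right) + 34 \left(-5\right)^{2} - 72 \left(-5\right) - 72 \left(5 + \left(-5\right)^{2}\right)\right)}}{6} = 4 + \frac{2 w \frac{1}{q + \left(170 - 170 + 34 \cdot 25 + 360 - 72 \left(5 + 25\right)\right)}}{6} = 4 + \frac{2 w \frac{1}{q + \left(170 - 170 + 850 + 360 - 72 \cdot 30\right)}}{6} = 4 + \frac{2 w \frac{1}{q + \left(170 - 170 + 850 + 360 - 2160\right)}}{6} = 4 + \frac{2 w \frac{1}{q - 950}}{6} = 4 + \frac{2 w \frac{1}{-950 + q}}{6} = 4 + \frac{w}{3 \left(-950 + q\right)}$)
$496559 - H{\left(695,-107 \right)} = 496559 - \frac{-11400 + 695 + 12 \left(-107\right)}{3 \left(-950 - 107\right)} = 496559 - \frac{-11400 + 695 - 1284}{3 \left(-1057\right)} = 496559 - \frac{1}{3} \left(- \frac{1}{1057}\right) \left(-11989\right) = 496559 - \frac{11989}{3171} = \frac{1574576600}{3171}$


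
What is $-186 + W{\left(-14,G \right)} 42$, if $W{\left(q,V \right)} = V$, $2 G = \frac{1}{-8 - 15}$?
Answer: $- \frac{4299}{23} \approx -186.91$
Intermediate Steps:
$G = - \frac{1}{46}$ ($G = \frac{1}{2 \left(-8 - 15\right)} = \frac{1}{2 \left(-23\right)} = \frac{1}{2} \left(- \frac{1}{23}\right) = - \frac{1}{46} \approx -0.021739$)
$-186 + W{\left(-14,G \right)} 42 = -186 - \frac{21}{23} = - \frac{4299}{23}$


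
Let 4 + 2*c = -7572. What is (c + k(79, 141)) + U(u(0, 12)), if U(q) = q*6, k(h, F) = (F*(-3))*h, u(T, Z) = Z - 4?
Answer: -37157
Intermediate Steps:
u(T, Z) = -4 + Z
k(h, F) = -3*F*h (k(h, F) = (-3*F)*h = -3*F*h)
c = -3788 (c = -2 + (½)*(-7572) = -2 - 3786 = -3788)
U(q) = 6*q
(c + k(79, 141)) + U(u(0, 12)) = (-3788 - 3*141*79) + 6*(-4 + 12) = (-3788 - 33417) + 6*8 = -37205 + 48 = -37157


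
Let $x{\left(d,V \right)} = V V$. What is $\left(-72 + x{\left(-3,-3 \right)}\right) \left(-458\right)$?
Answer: $28854$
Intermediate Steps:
$x{\left(d,V \right)} = V^{2}$
$\left(-72 + x{\left(-3,-3 \right)}\right) \left(-458\right) = \left(-72 + \left(-3\right)^{2}\right) \left(-458\right) = \left(-72 + 9\right) \left(-458\right) = \left(-63\right) \left(-458\right) = 28854$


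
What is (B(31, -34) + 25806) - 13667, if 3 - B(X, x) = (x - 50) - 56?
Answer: 12282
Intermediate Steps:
B(X, x) = 109 - x (B(X, x) = 3 - ((x - 50) - 56) = 3 - ((-50 + x) - 56) = 3 - (-106 + x) = 3 + (106 - x) = 109 - x)
(B(31, -34) + 25806) - 13667 = ((109 - 1*(-34)) + 25806) - 13667 = ((109 + 34) + 25806) - 13667 = (143 + 25806) - 13667 = 25949 - 13667 = 12282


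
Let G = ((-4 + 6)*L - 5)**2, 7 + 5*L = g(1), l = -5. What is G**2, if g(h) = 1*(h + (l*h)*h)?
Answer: 4879681/625 ≈ 7807.5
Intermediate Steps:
g(h) = h - 5*h**2 (g(h) = 1*(h + (-5*h)*h) = 1*(h - 5*h**2) = h - 5*h**2)
L = -11/5 (L = -7/5 + (1*(1 - 5*1))/5 = -7/5 + (1*(1 - 5))/5 = -7/5 + (1*(-4))/5 = -7/5 + (1/5)*(-4) = -7/5 - 4/5 = -11/5 ≈ -2.2000)
G = 2209/25 (G = ((-4 + 6)*(-11/5) - 5)**2 = (2*(-11/5) - 5)**2 = (-22/5 - 5)**2 = (-47/5)**2 = 2209/25 ≈ 88.360)
G**2 = (2209/25)**2 = 4879681/625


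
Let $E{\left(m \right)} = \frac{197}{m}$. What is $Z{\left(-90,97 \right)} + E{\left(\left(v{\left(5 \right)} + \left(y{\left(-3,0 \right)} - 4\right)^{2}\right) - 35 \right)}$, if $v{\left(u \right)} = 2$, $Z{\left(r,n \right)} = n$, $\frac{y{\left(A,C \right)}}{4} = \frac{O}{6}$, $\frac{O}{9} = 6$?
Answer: $\frac{96324}{991} \approx 97.199$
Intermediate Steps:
$O = 54$ ($O = 9 \cdot 6 = 54$)
$y{\left(A,C \right)} = 36$ ($y{\left(A,C \right)} = 4 \cdot \frac{54}{6} = 4 \cdot 54 \cdot \frac{1}{6} = 4 \cdot 9 = 36$)
$Z{\left(-90,97 \right)} + E{\left(\left(v{\left(5 \right)} + \left(y{\left(-3,0 \right)} - 4\right)^{2}\right) - 35 \right)} = 97 + \frac{197}{\left(2 + \left(36 - 4\right)^{2}\right) - 35} = 97 + \frac{197}{\left(2 + 32^{2}\right) - 35} = 97 + \frac{197}{\left(2 + 1024\right) - 35} = 97 + \frac{197}{1026 - 35} = 97 + \frac{197}{991} = \frac{96324}{991}$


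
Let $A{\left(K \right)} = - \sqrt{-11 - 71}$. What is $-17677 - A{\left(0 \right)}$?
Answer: $-17677 + i \sqrt{82} \approx -17677.0 + 9.0554 i$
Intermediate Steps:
$A{\left(K \right)} = - i \sqrt{82}$ ($A{\left(K \right)} = - \sqrt{-82} = - i \sqrt{82}$)
$-17677 - A{\left(0 \right)} = -17677 - - i \sqrt{82} = -17677 + i \sqrt{82}$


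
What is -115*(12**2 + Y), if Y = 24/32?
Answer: -66585/4 ≈ -16646.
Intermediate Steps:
Y = 3/4 (Y = 24*(1/32) = 3/4 ≈ 0.75000)
-115*(12**2 + Y) = -115*(12**2 + 3/4) = -115*(144 + 3/4) = -115*579/4 = -66585/4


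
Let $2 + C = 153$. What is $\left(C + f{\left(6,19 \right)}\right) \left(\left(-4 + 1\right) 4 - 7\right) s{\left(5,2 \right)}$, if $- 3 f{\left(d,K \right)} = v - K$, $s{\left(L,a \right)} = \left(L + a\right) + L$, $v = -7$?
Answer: $-36404$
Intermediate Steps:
$s{\left(L,a \right)} = a + 2 L$
$C = 151$ ($C = -2 + 153 = 151$)
$f{\left(d,K \right)} = \frac{7}{3} + \frac{K}{3}$ ($f{\left(d,K \right)} = - \frac{-7 - K}{3} = \frac{7}{3} + \frac{K}{3}$)
$\left(C + f{\left(6,19 \right)}\right) \left(\left(-4 + 1\right) 4 - 7\right) s{\left(5,2 \right)} = \left(151 + \left(\frac{7}{3} + \frac{1}{3} \cdot 19\right)\right) \left(\left(-4 + 1\right) 4 - 7\right) \left(2 + 2 \cdot 5\right) = \left(151 + \left(\frac{7}{3} + \frac{19}{3}\right)\right) \left(\left(-3\right) 4 - 7\right) \left(2 + 10\right) = \left(151 + \frac{26}{3}\right) \left(-12 - 7\right) 12 = \frac{479 \left(\left(-19\right) 12\right)}{3} = \frac{479}{3} \left(-228\right) = -36404$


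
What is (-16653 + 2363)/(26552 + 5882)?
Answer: -7145/16217 ≈ -0.44059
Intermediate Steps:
(-16653 + 2363)/(26552 + 5882) = -14290/32434 = -14290*1/32434 = -7145/16217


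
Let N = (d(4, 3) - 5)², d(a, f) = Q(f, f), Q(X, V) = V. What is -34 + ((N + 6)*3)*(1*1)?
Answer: -4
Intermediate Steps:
d(a, f) = f
N = 4 (N = (3 - 5)² = (-2)² = 4)
-34 + ((N + 6)*3)*(1*1) = -34 + ((4 + 6)*3)*(1*1) = -34 + (10*3)*1 = -34 + 30*1 = -34 + 30 = -4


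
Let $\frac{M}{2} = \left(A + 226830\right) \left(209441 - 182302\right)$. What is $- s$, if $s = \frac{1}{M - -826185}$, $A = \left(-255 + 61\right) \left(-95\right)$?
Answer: $- \frac{1}{13313048465} \approx -7.5114 \cdot 10^{-11}$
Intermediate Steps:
$A = 18430$ ($A = \left(-194\right) \left(-95\right) = 18430$)
$M = 13312222280$ ($M = 2 \left(18430 + 226830\right) \left(209441 - 182302\right) = 2 \cdot 245260 \cdot 27139 = 2 \cdot 6656111140 = 13312222280$)
$s = \frac{1}{13313048465}$ ($s = \frac{1}{13312222280 - -826185} = \frac{1}{13312222280 + 826185} = \frac{1}{13313048465} \approx 7.5114 \cdot 10^{-11}$)
$- s = \left(-1\right) \frac{1}{13313048465} = - \frac{1}{13313048465}$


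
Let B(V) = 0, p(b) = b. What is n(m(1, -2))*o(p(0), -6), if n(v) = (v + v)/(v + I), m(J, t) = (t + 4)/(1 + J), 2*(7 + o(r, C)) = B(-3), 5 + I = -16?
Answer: 7/10 ≈ 0.70000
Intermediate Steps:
I = -21 (I = -5 - 16 = -21)
o(r, C) = -7 (o(r, C) = -7 + (½)*0 = -7 + 0 = -7)
m(J, t) = (4 + t)/(1 + J)
n(v) = 2*v/(-21 + v) (n(v) = (v + v)/(v - 21) = (2*v)/(-21 + v) = 2*v/(-21 + v))
n(m(1, -2))*o(p(0), -6) = (2*((4 - 2)/(1 + 1))/(-21 + (4 - 2)/(1 + 1)))*(-7) = (2*(2/2)/(-21 + 2/2))*(-7) = (2*((½)*2)/(-21 + (½)*2))*(-7) = (2*1/(-21 + 1))*(-7) = (2*1/(-20))*(-7) = (2*1*(-1/20))*(-7) = -⅒*(-7) = 7/10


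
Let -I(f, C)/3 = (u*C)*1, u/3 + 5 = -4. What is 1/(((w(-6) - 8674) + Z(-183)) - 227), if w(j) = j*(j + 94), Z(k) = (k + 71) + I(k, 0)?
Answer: -1/9541 ≈ -0.00010481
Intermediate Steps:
u = -27 (u = -15 + 3*(-4) = -15 - 12 = -27)
I(f, C) = 81*C (I(f, C) = -3*(-27*C) = -(-81)*C = 81*C)
Z(k) = 71 + k (Z(k) = (k + 71) + 81*0 = (71 + k) + 0 = 71 + k)
w(j) = j*(94 + j)
1/(((w(-6) - 8674) + Z(-183)) - 227) = 1/(((-6*(94 - 6) - 8674) + (71 - 183)) - 227) = 1/(((-6*88 - 8674) - 112) - 227) = 1/(((-528 - 8674) - 112) - 227) = 1/((-9202 - 112) - 227) = 1/(-9314 - 227) = 1/(-9541) = -1/9541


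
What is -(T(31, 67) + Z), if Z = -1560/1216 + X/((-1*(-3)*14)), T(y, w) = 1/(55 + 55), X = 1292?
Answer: -5176931/175560 ≈ -29.488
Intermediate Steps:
T(y, w) = 1/110
Z = 94097/3192 (Z = -1560/1216 + 1292/((-1*(-3)*14)) = -1560*1/1216 + 1292/((3*14)) = -195/152 + 1292/42 = -195/152 + 1292*(1/42) = -195/152 + 646/21 = 94097/3192 ≈ 29.479)
-(T(31, 67) + Z) = -(1/110 + 94097/3192) = -1*5176931/175560 = -5176931/175560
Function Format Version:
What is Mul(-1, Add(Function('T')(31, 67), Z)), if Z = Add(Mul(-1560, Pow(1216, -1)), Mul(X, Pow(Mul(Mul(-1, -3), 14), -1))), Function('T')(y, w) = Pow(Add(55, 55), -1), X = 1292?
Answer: Rational(-5176931, 175560) ≈ -29.488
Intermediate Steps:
Function('T')(y, w) = Rational(1, 110) (Function('T')(y, w) = Pow(110, -1) = Rational(1, 110))
Z = Rational(94097, 3192) (Z = Add(Mul(-1560, Pow(1216, -1)), Mul(1292, Pow(Mul(Mul(-1, -3), 14), -1))) = Add(Mul(-1560, Rational(1, 1216)), Mul(1292, Pow(Mul(3, 14), -1))) = Add(Rational(-195, 152), Mul(1292, Pow(42, -1))) = Add(Rational(-195, 152), Mul(1292, Rational(1, 42))) = Add(Rational(-195, 152), Rational(646, 21)) = Rational(94097, 3192) ≈ 29.479)
Mul(-1, Add(Function('T')(31, 67), Z)) = Mul(-1, Add(Rational(1, 110), Rational(94097, 3192))) = Mul(-1, Rational(5176931, 175560)) = Rational(-5176931, 175560)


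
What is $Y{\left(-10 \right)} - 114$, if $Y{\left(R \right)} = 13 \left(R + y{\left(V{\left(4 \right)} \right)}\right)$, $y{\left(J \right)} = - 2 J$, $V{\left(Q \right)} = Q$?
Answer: $-348$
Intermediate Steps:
$Y{\left(R \right)} = -104 + 13 R$ ($Y{\left(R \right)} = 13 \left(R - 8\right) = 13 \left(-8 + R\right) = -104 + 13 R$)
$Y{\left(-10 \right)} - 114 = \left(-104 + 13 \left(-10\right)\right) - 114 = \left(-104 - 130\right) - 114 = -234 - 114 = -348$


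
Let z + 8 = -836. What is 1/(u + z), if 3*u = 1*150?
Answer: -1/794 ≈ -0.0012594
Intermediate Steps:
z = -844 (z = -8 - 836 = -844)
u = 50 (u = (1*150)/3 = (⅓)*150 = 50)
1/(u + z) = 1/(50 - 844) = 1/(-794) = -1/794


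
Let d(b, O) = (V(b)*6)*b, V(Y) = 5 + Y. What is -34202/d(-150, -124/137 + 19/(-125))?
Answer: -17101/65250 ≈ -0.26208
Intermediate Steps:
d(b, O) = b*(30 + 6*b) (d(b, O) = ((5 + b)*6)*b = (30 + 6*b)*b = b*(30 + 6*b))
-34202/d(-150, -124/137 + 19/(-125)) = -34202*(-1/(900*(5 - 150))) = -34202/(6*(-150)*(-145)) = -34202/130500 = -34202*1/130500 = -17101/65250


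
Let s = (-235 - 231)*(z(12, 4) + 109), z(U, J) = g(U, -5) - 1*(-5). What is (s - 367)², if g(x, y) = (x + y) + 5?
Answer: 3490800889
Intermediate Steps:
g(x, y) = 5 + x + y
z(U, J) = 5 + U (z(U, J) = (5 + U - 5) - 1*(-5) = U + 5 = 5 + U)
s = -58716 (s = (-235 - 231)*((5 + 12) + 109) = -466*(17 + 109) = -466*126 = -58716)
(s - 367)² = (-58716 - 367)² = (-59083)² = 3490800889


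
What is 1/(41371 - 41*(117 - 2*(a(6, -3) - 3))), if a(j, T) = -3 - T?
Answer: 1/36328 ≈ 2.7527e-5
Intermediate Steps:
1/(41371 - 41*(117 - 2*(a(6, -3) - 3))) = 1/(41371 - 41*(117 - 2*((-3 - 1*(-3)) - 3))) = 1/(41371 - 41*(117 - 2*((-3 + 3) - 3))) = 1/(41371 - 41*(117 - 2*(0 - 3))) = 1/(41371 - 41*(117 - 2*(-3))) = 1/(41371 - 41*(117 + 6)) = 1/(41371 - 41*123) = 1/(41371 - 5043) = 1/36328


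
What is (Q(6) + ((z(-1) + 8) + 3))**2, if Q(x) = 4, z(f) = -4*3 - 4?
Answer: 1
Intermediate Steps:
z(f) = -16 (z(f) = -12 - 4 = -16)
(Q(6) + ((z(-1) + 8) + 3))**2 = (4 + ((-16 + 8) + 3))**2 = (4 + (-8 + 3))**2 = (4 - 5)**2 = (-1)**2 = 1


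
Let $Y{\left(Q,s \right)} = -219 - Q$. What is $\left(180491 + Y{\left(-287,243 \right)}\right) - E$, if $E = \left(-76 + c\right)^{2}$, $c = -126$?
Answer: $139755$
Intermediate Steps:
$E = 40804$ ($E = \left(-76 - 126\right)^{2} = \left(-202\right)^{2} = 40804$)
$\left(180491 + Y{\left(-287,243 \right)}\right) - E = \left(180491 - -68\right) - 40804 = \left(180491 + \left(-219 + 287\right)\right) - 40804 = \left(180491 + 68\right) - 40804 = 180559 - 40804 = 139755$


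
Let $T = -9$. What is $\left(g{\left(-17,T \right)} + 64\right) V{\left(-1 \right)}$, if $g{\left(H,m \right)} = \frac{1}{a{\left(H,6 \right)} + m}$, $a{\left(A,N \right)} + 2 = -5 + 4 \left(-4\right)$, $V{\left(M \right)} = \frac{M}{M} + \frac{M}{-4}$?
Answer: $\frac{10235}{128} \approx 79.961$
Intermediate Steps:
$V{\left(M \right)} = 1 - \frac{M}{4}$ ($V{\left(M \right)} = 1 + M \left(- \frac{1}{4}\right) = 1 - \frac{M}{4}$)
$a{\left(A,N \right)} = -23$ ($a{\left(A,N \right)} = -2 + \left(-5 + 4 \left(-4\right)\right) = -2 - 21 = -23$)
$g{\left(H,m \right)} = \frac{1}{-23 + m}$
$\left(g{\left(-17,T \right)} + 64\right) V{\left(-1 \right)} = \left(\frac{1}{-23 - 9} + 64\right) \left(1 - - \frac{1}{4}\right) = \left(\frac{1}{-32} + 64\right) \left(1 + \frac{1}{4}\right) = \left(- \frac{1}{32} + 64\right) \frac{5}{4} = \frac{2047}{32} \cdot \frac{5}{4} = \frac{10235}{128}$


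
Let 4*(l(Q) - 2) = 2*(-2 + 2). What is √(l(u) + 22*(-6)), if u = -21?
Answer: I*√130 ≈ 11.402*I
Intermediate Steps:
l(Q) = 2 (l(Q) = 2 + (2*(-2 + 2))/4 = 2 + (2*0)/4 = 2 + (¼)*0 = 2 + 0 = 2)
√(l(u) + 22*(-6)) = √(2 + 22*(-6)) = √(2 - 132) = √(-130) = I*√130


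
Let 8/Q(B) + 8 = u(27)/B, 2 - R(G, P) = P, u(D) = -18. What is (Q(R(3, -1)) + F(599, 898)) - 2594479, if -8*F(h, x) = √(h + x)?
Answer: -18161357/7 - √1497/8 ≈ -2.5945e+6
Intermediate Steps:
F(h, x) = -√(h + x)/8
R(G, P) = 2 - P
Q(B) = 8/(-8 - 18/B)
(Q(R(3, -1)) + F(599, 898)) - 2594479 = (-4*(2 - 1*(-1))/(9 + 4*(2 - 1*(-1))) - √(599 + 898)/8) - 2594479 = (-4*(2 + 1)/(9 + 4*(2 + 1)) - √1497/8) - 2594479 = (-4*3/(9 + 4*3) - √1497/8) - 2594479 = (-4*3/(9 + 12) - √1497/8) - 2594479 = (-4*3/21 - √1497/8) - 2594479 = (-4*3*1/21 - √1497/8) - 2594479 = (-4/7 - √1497/8) - 2594479 = -18161357/7 - √1497/8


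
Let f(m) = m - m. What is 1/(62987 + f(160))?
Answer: 1/62987 ≈ 1.5876e-5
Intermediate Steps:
f(m) = 0
1/(62987 + f(160)) = 1/(62987 + 0) = 1/62987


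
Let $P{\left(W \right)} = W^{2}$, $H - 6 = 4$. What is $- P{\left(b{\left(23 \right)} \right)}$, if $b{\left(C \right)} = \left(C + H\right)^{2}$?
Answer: $-1185921$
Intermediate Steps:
$H = 10$ ($H = 6 + 4 = 10$)
$b{\left(C \right)} = \left(10 + C\right)^{2}$ ($b{\left(C \right)} = \left(C + 10\right)^{2} = \left(10 + C\right)^{2}$)
$- P{\left(b{\left(23 \right)} \right)} = - \left(\left(10 + 23\right)^{2}\right)^{2} = - \left(33^{2}\right)^{2} = - 1089^{2} = \left(-1\right) 1185921 = -1185921$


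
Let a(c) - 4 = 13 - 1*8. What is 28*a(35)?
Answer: 252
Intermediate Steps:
a(c) = 9 (a(c) = 4 + (13 - 1*8) = 4 + (13 - 8) = 4 + 5 = 9)
28*a(35) = 28*9 = 252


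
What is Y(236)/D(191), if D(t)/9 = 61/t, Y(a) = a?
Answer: 45076/549 ≈ 82.106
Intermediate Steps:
D(t) = 549/t (D(t) = 9*(61/t) = 549/t)
Y(236)/D(191) = 236/((549/191)) = 236/((549*(1/191))) = 236/(549/191) = 236*(191/549) = 45076/549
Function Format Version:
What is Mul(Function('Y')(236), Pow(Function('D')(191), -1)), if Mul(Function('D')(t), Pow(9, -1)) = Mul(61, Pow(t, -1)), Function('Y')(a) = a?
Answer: Rational(45076, 549) ≈ 82.106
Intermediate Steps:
Function('D')(t) = Mul(549, Pow(t, -1)) (Function('D')(t) = Mul(9, Mul(61, Pow(t, -1))) = Mul(549, Pow(t, -1)))
Mul(Function('Y')(236), Pow(Function('D')(191), -1)) = Mul(236, Pow(Mul(549, Pow(191, -1)), -1)) = Mul(236, Pow(Mul(549, Rational(1, 191)), -1)) = Mul(236, Pow(Rational(549, 191), -1)) = Mul(236, Rational(191, 549)) = Rational(45076, 549)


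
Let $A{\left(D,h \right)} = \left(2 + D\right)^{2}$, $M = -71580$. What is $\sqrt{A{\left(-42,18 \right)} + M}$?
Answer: $2 i \sqrt{17495} \approx 264.54 i$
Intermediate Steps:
$\sqrt{A{\left(-42,18 \right)} + M} = \sqrt{\left(2 - 42\right)^{2} - 71580} = \sqrt{\left(-40\right)^{2} - 71580} = \sqrt{1600 - 71580} = \sqrt{-69980} = 2 i \sqrt{17495}$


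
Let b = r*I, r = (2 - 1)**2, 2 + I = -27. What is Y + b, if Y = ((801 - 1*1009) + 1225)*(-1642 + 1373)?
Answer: -273602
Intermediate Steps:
I = -29 (I = -2 - 27 = -29)
r = 1 (r = 1**2 = 1)
Y = -273573 (Y = ((801 - 1009) + 1225)*(-269) = (-208 + 1225)*(-269) = 1017*(-269) = -273573)
b = -29 (b = 1*(-29) = -29)
Y + b = -273573 - 29 = -273602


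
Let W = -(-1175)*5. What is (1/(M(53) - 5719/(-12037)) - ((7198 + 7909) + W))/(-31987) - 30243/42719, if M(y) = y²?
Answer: -2402838803334119/46210220293630756 ≈ -0.051998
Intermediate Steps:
W = 5875 (W = -235*(-25) = 5875)
(1/(M(53) - 5719/(-12037)) - ((7198 + 7909) + W))/(-31987) - 30243/42719 = (1/(53² - 5719/(-12037)) - ((7198 + 7909) + 5875))/(-31987) - 30243/42719 = (1/(2809 - 5719*(-1/12037)) - (15107 + 5875))*(-1/31987) - 30243*1/42719 = (1/(2809 + 5719/12037) - 1*20982)*(-1/31987) - 30243/42719 = (1/(33817652/12037) - 20982)*(-1/31987) - 30243/42719 = (12037/33817652 - 20982)*(-1/31987) - 30243/42719 = -709561962227/33817652*(-1/31987) - 30243/42719 = 709561962227/1081725234524 - 30243/42719 = -2402838803334119/46210220293630756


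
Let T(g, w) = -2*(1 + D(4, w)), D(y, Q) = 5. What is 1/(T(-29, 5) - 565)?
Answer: -1/577 ≈ -0.0017331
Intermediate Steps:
T(g, w) = -12 (T(g, w) = -2*(1 + 5) = -2*6 = -12)
1/(T(-29, 5) - 565) = 1/(-12 - 565) = 1/(-577) = -1/577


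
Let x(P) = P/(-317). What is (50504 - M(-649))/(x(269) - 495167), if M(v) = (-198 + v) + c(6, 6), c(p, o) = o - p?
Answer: -5426089/52322736 ≈ -0.10370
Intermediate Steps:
x(P) = -P/317 (x(P) = P*(-1/317) = -P/317)
M(v) = -198 + v (M(v) = (-198 + v) + (6 - 1*6) = (-198 + v) + (6 - 6) = (-198 + v) + 0 = -198 + v)
(50504 - M(-649))/(x(269) - 495167) = (50504 - (-198 - 649))/(-1/317*269 - 495167) = (50504 - 1*(-847))/(-269/317 - 495167) = (50504 + 847)/(-156968208/317) = 51351*(-317/156968208) = -5426089/52322736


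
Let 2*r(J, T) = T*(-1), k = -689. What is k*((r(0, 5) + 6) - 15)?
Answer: 15847/2 ≈ 7923.5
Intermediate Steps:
r(J, T) = -T/2 (r(J, T) = (T*(-1))/2 = (-T)/2 = -T/2)
k*((r(0, 5) + 6) - 15) = -689*((-½*5 + 6) - 15) = -689*((-5/2 + 6) - 15) = -689*(7/2 - 15) = -689*(-23/2) = 15847/2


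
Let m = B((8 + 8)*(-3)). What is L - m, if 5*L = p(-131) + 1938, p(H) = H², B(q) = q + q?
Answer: 19579/5 ≈ 3915.8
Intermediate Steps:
B(q) = 2*q
m = -96 (m = 2*((8 + 8)*(-3)) = 2*(16*(-3)) = 2*(-48) = -96)
L = 19099/5 (L = ((-131)² + 1938)/5 = (17161 + 1938)/5 = (⅕)*19099 = 19099/5 ≈ 3819.8)
L - m = 19099/5 - 1*(-96) = 19099/5 + 96 = 19579/5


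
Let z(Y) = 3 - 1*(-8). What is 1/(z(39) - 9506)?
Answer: -1/9495 ≈ -0.00010532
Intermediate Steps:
z(Y) = 11 (z(Y) = 3 + 8 = 11)
1/(z(39) - 9506) = 1/(11 - 9506) = 1/(-9495) = -1/9495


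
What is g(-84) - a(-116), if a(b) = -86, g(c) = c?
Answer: 2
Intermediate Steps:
g(-84) - a(-116) = -84 - 1*(-86) = -84 + 86 = 2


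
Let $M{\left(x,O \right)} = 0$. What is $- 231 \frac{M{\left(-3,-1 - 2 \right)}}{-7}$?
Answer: $0$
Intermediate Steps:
$- 231 \frac{M{\left(-3,-1 - 2 \right)}}{-7} = - 231 \frac{0}{-7} = - 231 \cdot 0 \left(- \frac{1}{7}\right) = \left(-231\right) 0 = 0$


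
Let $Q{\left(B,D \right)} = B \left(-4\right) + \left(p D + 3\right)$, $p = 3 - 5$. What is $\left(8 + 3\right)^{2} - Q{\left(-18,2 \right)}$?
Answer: $50$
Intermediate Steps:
$p = -2$
$Q{\left(B,D \right)} = 3 - 4 B - 2 D$ ($Q{\left(B,D \right)} = B \left(-4\right) - \left(-3 + 2 D\right) = - 4 B - \left(-3 + 2 D\right) = 3 - 4 B - 2 D$)
$\left(8 + 3\right)^{2} - Q{\left(-18,2 \right)} = \left(8 + 3\right)^{2} - \left(3 - -72 - 4\right) = 11^{2} - \left(3 + 72 - 4\right) = 121 - 71 = 50$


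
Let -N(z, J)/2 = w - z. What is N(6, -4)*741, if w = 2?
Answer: 5928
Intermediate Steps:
N(z, J) = -4 + 2*z (N(z, J) = -2*(2 - z) = -4 + 2*z)
N(6, -4)*741 = (-4 + 2*6)*741 = (-4 + 12)*741 = 8*741 = 5928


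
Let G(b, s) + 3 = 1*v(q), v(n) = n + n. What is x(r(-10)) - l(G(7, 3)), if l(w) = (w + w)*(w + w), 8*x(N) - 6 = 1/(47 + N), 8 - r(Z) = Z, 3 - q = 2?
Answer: -1689/520 ≈ -3.2481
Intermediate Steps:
q = 1 (q = 3 - 1*2 = 3 - 2 = 1)
r(Z) = 8 - Z
v(n) = 2*n
x(N) = ¾ + 1/(8*(47 + N))
G(b, s) = -1 (G(b, s) = -3 + 1*(2*1) = -3 + 1*2 = -3 + 2 = -1)
l(w) = 4*w² (l(w) = (2*w)*(2*w) = 4*w²)
x(r(-10)) - l(G(7, 3)) = (283 + 6*(8 - 1*(-10)))/(8*(47 + (8 - 1*(-10)))) - 4*(-1)² = (283 + 6*(8 + 10))/(8*(47 + (8 + 10))) - 4 = (283 + 6*18)/(8*(47 + 18)) - 1*4 = (⅛)*(283 + 108)/65 - 4 = (⅛)*(1/65)*391 - 4 = 391/520 - 4 = -1689/520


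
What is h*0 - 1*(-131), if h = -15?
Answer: 131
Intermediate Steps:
h*0 - 1*(-131) = -15*0 - 1*(-131) = 0 + 131 = 131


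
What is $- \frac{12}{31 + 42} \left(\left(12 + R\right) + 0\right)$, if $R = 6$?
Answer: $- \frac{216}{73} \approx -2.9589$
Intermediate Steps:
$- \frac{12}{31 + 42} \left(\left(12 + R\right) + 0\right) = - \frac{12}{31 + 42} \left(\left(12 + 6\right) + 0\right) = - \frac{12}{73} \left(18 + 0\right) = \left(-12\right) \frac{1}{73} \cdot 18 = \left(- \frac{12}{73}\right) 18 = - \frac{216}{73}$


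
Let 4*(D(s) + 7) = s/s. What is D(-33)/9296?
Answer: -27/37184 ≈ -0.00072612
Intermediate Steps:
D(s) = -27/4 (D(s) = -7 + (s/s)/4 = -7 + (1/4)*1 = -7 + 1/4 = -27/4)
D(-33)/9296 = -27/4/9296 = -27/4*1/9296 = -27/37184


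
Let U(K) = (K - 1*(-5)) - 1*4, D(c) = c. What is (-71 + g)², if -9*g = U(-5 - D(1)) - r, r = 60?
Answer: 329476/81 ≈ 4067.6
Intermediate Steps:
U(K) = 1 + K (U(K) = (K + 5) - 4 = (5 + K) - 4 = 1 + K)
g = 65/9 (g = -((1 + (-5 - 1*1)) - 1*60)/9 = -((1 + (-5 - 1)) - 60)/9 = -((1 - 6) - 60)/9 = -(-5 - 60)/9 = -⅑*(-65) = 65/9 ≈ 7.2222)
(-71 + g)² = (-71 + 65/9)² = (-574/9)² = 329476/81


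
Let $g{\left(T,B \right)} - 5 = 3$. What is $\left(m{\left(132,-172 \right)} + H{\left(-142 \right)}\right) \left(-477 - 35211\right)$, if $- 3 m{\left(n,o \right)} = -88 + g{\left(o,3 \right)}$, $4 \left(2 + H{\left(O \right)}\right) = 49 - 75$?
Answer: $-648332$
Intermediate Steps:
$g{\left(T,B \right)} = 8$ ($g{\left(T,B \right)} = 5 + 3 = 8$)
$H{\left(O \right)} = - \frac{17}{2}$ ($H{\left(O \right)} = -2 + \frac{49 - 75}{4} = -2 + \frac{1}{4} \left(-26\right) = -2 - \frac{13}{2} = - \frac{17}{2}$)
$m{\left(n,o \right)} = \frac{80}{3}$ ($m{\left(n,o \right)} = - \frac{-88 + 8}{3} = \left(- \frac{1}{3}\right) \left(-80\right) = \frac{80}{3}$)
$\left(m{\left(132,-172 \right)} + H{\left(-142 \right)}\right) \left(-477 - 35211\right) = \left(\frac{80}{3} - \frac{17}{2}\right) \left(-477 - 35211\right) = \frac{109}{6} \left(-35688\right) = -648332$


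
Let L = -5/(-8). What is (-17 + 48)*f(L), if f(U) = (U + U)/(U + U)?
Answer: 31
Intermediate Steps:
L = 5/8 (L = -5*(-⅛) = 5/8 ≈ 0.62500)
f(U) = 1 (f(U) = (2*U)/((2*U)) = (2*U)*(1/(2*U)) = 1)
(-17 + 48)*f(L) = (-17 + 48)*1 = 31*1 = 31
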